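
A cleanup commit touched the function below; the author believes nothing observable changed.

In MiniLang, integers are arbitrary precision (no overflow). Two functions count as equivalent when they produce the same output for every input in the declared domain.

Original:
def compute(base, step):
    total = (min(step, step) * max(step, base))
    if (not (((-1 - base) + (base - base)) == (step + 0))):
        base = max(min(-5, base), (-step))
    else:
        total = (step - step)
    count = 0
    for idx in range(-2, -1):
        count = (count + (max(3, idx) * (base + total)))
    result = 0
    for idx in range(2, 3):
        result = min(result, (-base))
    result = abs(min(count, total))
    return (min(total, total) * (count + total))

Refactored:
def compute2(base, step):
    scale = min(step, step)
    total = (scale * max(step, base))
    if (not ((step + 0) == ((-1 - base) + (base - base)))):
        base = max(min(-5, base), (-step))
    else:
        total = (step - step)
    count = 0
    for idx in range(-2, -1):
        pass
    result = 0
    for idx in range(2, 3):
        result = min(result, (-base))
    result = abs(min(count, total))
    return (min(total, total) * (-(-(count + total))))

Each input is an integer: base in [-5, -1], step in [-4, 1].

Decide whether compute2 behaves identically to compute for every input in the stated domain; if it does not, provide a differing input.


At base=-5, step=-4: compute gives 1216, compute2 gives 256.
verdict: not equivalent; witness: base=-5, step=-4


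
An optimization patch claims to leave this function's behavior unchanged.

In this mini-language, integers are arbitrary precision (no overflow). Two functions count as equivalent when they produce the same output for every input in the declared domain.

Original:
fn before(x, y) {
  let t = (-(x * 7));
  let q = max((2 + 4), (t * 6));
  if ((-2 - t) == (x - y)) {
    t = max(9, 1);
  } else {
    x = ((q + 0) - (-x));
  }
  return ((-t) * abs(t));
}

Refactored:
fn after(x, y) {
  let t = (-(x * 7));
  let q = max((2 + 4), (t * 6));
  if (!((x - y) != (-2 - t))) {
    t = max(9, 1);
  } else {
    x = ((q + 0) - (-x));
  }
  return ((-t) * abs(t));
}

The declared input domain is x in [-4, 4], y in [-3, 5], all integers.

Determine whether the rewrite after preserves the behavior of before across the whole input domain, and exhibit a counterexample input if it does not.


Reading the diff, among the changes: boolean connective usage differs; and comparison usage differs.
As a probe, take x=-4, y=-2: before runs t becomes 28; next q becomes 168; next ((-2 - t) == (x - y)) evaluates to false; next x becomes 164; next final value -784; after runs t becomes 28; next q becomes 168; next (!((x - y) != (-2 - t))) evaluates to false; next x becomes 164; next final value -784; both end at -784.
Every one of the 81 inputs gives matching results.
verdict: equivalent


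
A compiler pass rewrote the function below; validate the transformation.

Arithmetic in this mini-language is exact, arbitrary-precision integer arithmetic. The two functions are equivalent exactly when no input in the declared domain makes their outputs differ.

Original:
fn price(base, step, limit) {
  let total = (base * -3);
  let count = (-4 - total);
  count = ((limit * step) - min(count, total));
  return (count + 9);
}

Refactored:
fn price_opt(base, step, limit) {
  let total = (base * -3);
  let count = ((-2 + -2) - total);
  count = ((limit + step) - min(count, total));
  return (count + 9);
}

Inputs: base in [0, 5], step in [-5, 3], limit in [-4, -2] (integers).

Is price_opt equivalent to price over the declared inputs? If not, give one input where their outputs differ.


There is a counterexample at base=0, step=-5, limit=-4: 33 on one side, 4 on the other.
price: total := 0 | count := -4 | count := 24 | result 33
price_opt: total := 0 | count := -4 | count := -5 | result 4
verdict: not equivalent; witness: base=0, step=-5, limit=-4


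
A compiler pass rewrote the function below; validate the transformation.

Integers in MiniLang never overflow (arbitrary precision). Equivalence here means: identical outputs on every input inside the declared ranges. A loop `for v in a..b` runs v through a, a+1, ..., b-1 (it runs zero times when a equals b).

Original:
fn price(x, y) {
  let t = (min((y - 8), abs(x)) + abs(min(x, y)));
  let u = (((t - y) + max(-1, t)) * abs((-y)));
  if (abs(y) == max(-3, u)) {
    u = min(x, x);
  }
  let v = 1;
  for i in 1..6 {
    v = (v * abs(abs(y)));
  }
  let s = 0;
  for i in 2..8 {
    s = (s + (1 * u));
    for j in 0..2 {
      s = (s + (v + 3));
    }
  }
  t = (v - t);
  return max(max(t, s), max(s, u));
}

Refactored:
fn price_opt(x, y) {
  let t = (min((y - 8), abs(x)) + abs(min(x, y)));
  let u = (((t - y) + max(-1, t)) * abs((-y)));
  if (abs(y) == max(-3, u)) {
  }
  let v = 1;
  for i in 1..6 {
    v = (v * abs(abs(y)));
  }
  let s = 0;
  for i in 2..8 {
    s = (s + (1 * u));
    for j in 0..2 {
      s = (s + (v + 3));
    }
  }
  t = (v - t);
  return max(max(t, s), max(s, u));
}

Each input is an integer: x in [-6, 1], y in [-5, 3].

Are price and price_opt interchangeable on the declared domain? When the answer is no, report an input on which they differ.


At x=-6, y=0: price gives 2, price_opt gives 36.
verdict: not equivalent; witness: x=-6, y=0


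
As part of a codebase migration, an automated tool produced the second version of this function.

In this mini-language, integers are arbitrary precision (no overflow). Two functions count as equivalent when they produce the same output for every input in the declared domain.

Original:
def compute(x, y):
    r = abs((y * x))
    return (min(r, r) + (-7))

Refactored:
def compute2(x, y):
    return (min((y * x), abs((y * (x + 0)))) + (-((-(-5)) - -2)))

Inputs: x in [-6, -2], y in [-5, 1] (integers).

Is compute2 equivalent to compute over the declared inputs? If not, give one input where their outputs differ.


These are not equivalent — on x=-6, y=1 the outputs split (-1 vs -13).
compute: r becomes 6; next final value -1
compute2: final value -13
verdict: not equivalent; witness: x=-6, y=1


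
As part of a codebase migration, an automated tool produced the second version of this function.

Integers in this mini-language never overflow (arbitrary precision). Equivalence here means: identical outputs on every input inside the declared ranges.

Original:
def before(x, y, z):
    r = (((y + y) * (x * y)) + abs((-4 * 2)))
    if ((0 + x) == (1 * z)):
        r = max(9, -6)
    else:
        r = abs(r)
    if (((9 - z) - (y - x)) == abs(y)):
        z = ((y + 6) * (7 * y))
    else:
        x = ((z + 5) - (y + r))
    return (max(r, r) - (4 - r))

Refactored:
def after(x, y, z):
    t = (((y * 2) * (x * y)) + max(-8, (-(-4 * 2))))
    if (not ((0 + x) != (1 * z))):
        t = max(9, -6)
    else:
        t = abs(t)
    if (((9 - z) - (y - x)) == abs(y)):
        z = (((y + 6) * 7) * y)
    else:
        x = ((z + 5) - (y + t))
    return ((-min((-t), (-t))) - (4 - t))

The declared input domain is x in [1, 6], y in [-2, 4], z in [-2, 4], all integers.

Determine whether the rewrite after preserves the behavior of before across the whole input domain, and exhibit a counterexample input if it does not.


The two are interchangeable: local variable names differ, and constant usage differs, and comparison usage differs, and boolean connective usage differs, and min/max/abs usage differs, and arithmetic usage differs, and every declared input agrees.
Tracing x=3, y=-1, z=-2: before: r = 14; ((0 + x) == (1 * z)) -> false; r = 14; (((9 - z) - (y - x)) == abs(y)) -> false; x = -10; return 24 | after: t = 14; (not ((0 + x) != (1 * z))) -> false; t = 14; (((9 - z) - (y - x)) == abs(y)) -> false; x = -10; return 24 — matching result 24.
Across all 294 domain points the two functions coincide.
verdict: equivalent


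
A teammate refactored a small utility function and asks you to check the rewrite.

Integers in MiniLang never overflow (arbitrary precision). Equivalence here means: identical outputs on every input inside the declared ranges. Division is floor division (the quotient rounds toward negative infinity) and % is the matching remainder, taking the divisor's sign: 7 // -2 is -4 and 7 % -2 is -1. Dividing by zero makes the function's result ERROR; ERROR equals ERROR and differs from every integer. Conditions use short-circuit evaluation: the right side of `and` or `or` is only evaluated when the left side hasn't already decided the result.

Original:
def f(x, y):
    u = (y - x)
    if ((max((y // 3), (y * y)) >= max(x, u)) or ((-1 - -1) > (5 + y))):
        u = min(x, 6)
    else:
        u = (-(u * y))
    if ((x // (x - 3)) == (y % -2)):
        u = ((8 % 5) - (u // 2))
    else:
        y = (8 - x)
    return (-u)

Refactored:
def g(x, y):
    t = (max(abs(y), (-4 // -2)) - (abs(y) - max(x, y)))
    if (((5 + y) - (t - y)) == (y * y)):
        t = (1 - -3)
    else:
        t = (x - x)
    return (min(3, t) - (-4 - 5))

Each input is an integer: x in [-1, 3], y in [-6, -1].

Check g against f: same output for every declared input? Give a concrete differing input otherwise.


Consider the input x=-1, y=-6.
f: u becomes -5; next ((max((y // 3), (y * y)) >= max(x, u)) or ((-1 - -1) > (5 + y))) evaluates to true; next u becomes -1; next ((x // (x - 3)) == (y % -2)) evaluates to true; next u becomes 4; next final value -4
g: t becomes -1; next (((5 + y) - (t - y)) == (y * y)) evaluates to false; next t becomes 0; next final value 9
-4 vs 9 — the two versions disagree here.
verdict: not equivalent; witness: x=-1, y=-6


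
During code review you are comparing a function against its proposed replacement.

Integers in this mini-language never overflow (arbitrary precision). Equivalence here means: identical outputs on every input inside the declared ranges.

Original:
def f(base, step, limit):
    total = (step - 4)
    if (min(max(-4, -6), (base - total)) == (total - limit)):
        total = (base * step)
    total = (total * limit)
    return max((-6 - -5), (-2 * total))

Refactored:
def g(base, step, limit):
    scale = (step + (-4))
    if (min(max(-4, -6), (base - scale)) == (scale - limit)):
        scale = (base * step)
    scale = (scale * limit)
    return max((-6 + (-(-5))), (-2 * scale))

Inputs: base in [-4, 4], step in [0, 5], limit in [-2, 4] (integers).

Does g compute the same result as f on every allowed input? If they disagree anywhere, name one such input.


Comparing the listings, the differences include: local variable names differ; arithmetic usage differs.
As a probe, take base=-4, step=4, limit=3: f runs total=0, then (min(max(-4, -6), (base - total)) == (total - limit)) is false, then total=0, then returns 0; g runs scale=0, then (min(max(-4, -6), (base - scale)) == (scale - limit)) is false, then scale=0, then returns 0; both end at 0.
Sweeping the whole domain (378 inputs) finds no disagreement.
verdict: equivalent


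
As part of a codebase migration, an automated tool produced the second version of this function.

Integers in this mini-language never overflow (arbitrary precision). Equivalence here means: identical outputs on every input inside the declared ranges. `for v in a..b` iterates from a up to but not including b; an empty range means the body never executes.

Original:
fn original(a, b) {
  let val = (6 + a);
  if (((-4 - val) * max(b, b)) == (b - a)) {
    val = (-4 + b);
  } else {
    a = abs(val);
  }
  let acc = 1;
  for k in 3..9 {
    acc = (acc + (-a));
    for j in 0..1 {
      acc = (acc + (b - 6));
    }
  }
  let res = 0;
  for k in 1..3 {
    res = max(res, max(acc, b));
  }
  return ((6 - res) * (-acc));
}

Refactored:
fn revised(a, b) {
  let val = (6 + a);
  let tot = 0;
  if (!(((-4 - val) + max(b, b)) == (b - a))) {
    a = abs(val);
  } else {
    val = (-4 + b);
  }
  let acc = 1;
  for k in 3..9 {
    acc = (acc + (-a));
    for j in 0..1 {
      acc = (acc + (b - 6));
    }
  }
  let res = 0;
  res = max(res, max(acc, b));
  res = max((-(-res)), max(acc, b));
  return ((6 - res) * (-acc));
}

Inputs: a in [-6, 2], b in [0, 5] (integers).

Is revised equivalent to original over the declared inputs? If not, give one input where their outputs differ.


Run the pair on a=0, b=0.
original: val=6, then (((-4 - val) * max(b, b)) == (b - a)) is true, then val=-4, then acc=1, then (k=3), then acc=1, then (j=0), then acc=-5, then (k=4), then acc=-5, then (j=0), then acc=-11, then (k=5), then acc=-11, then (j=0), then acc=-17, then (k=6), then acc=-17, then (j=0), then acc=-23, then (k=7), then acc=-23, then (j=0), then acc=-29, then (k=8), then acc=-29, then (j=0), then acc=-35, then res=0, then (k=1), then res=0, then (k=2), then res=0, then returns 210
revised: val=6, then tot=0, then (!(((-4 - val) + max(b, b)) == (b - a))) is true, then a=6, then acc=1, then (k=3), then acc=-5, then (j=0), then acc=-11, then (k=4), then acc=-17, then (j=0), then acc=-23, then (k=5), then acc=-29, then (j=0), then acc=-35, then (k=6), then acc=-41, then (j=0), then acc=-47, then (k=7), then acc=-53, then (j=0), then acc=-59, then (k=8), then acc=-65, then (j=0), then acc=-71, then res=0, then res=0, then res=0, then returns 426
210 against 426: the behavior changed.
verdict: not equivalent; witness: a=0, b=0


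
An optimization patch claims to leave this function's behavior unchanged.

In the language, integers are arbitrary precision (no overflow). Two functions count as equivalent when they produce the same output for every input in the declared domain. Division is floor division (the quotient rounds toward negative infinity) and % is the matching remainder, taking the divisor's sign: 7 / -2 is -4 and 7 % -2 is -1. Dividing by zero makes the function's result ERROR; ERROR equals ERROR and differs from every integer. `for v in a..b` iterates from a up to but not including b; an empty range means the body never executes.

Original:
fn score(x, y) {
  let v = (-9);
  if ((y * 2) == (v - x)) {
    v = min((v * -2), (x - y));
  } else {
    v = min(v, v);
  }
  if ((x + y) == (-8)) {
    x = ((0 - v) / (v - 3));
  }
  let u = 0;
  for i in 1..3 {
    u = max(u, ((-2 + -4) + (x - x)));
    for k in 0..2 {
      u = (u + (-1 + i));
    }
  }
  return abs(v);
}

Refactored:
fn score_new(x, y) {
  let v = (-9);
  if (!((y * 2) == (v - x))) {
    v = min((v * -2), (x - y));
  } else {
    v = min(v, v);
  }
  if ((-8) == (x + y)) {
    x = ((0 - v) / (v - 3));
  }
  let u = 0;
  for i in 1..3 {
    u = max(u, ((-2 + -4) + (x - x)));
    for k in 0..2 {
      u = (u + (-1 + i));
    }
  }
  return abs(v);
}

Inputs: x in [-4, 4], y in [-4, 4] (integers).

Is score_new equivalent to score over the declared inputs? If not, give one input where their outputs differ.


Not equivalent: x=-4, y=-4 separates them (9 vs 0).
score: v becomes -9; next ((y * 2) == (v - x)) evaluates to false; next v becomes -9; next ((x + y) == (-8)) evaluates to true; next x becomes -1; next u becomes 0; next at i=1:; next u becomes 0; next at k=0:; next u becomes 0; next at k=1:; next u becomes 0; next at i=2:; next u becomes 0; next at k=0:; next u becomes 1; next at k=1:; next u becomes 2; next final value 9
score_new: v becomes -9; next (!((y * 2) == (v - x))) evaluates to true; next v becomes 0; next ((-8) == (x + y)) evaluates to true; next x becomes 0; next u becomes 0; next at i=1:; next u becomes 0; next at k=0:; next u becomes 0; next at k=1:; next u becomes 0; next at i=2:; next u becomes 0; next at k=0:; next u becomes 1; next at k=1:; next u becomes 2; next final value 0
verdict: not equivalent; witness: x=-4, y=-4


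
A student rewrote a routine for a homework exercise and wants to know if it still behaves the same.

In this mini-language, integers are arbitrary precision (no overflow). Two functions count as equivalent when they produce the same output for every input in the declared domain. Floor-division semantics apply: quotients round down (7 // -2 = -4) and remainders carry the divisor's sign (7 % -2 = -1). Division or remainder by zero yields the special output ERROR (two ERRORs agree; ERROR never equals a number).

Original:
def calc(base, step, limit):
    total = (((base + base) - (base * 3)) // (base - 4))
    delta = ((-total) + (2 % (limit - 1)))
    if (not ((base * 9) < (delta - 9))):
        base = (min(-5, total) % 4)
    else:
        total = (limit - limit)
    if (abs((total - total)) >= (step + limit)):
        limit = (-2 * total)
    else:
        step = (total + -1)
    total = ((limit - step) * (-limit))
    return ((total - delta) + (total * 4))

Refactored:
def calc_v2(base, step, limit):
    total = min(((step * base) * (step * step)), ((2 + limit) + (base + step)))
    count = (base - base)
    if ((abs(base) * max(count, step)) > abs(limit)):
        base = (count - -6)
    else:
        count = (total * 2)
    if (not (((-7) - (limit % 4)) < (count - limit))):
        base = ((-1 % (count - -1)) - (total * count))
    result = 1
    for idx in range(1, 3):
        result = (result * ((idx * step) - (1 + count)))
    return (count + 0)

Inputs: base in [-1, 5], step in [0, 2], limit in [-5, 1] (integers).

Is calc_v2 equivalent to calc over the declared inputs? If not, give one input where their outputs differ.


Not equivalent: base=-1, step=0, limit=-5 separates them (-17 vs -8).
calc: total=-1, then delta=-3, then (not ((base * 9) < (delta - 9))) is true, then base=3, then (abs((total - total)) >= (step + limit)) is true, then limit=2, then total=-4, then returns -17
calc_v2: total=-4, then count=0, then ((abs(base) * max(count, step)) > abs(limit)) is false, then count=-8, then (not (((-7) - (limit % 4)) < (count - limit))) is false, then result=1, then (idx=1), then result=7, then (idx=2), then result=49, then returns -8
verdict: not equivalent; witness: base=-1, step=0, limit=-5


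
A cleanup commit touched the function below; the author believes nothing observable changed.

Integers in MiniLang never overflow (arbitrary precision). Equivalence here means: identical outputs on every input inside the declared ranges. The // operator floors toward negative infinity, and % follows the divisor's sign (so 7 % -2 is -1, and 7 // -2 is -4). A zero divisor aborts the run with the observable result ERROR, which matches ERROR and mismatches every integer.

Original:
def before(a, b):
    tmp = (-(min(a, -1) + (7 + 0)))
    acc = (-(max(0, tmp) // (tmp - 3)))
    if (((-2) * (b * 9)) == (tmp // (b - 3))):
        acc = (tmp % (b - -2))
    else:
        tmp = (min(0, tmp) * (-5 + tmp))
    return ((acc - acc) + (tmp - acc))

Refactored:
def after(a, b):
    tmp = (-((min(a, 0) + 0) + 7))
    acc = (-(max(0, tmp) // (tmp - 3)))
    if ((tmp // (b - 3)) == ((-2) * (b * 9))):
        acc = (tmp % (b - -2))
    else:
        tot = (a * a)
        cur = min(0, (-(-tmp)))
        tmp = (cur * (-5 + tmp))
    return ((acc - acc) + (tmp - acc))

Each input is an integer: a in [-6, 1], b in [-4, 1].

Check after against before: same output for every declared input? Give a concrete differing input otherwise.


a=0, b=-4 yields 66 from before but 84 from after.
verdict: not equivalent; witness: a=0, b=-4


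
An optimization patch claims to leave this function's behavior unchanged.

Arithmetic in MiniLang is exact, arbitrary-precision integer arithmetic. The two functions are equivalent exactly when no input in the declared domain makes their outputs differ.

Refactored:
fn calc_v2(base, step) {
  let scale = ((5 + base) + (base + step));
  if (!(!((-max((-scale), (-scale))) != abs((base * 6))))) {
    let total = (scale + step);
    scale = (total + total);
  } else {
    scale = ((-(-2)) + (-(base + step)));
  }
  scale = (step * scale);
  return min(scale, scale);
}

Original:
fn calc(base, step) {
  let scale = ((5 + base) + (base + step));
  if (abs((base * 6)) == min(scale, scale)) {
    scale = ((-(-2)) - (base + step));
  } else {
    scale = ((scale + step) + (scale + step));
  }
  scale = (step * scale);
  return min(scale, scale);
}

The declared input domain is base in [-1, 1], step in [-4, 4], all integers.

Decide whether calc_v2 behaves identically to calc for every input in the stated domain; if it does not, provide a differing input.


Differences: min/max/abs usage differs, plus boolean connective usage differs, plus statement counts differ, plus arithmetic usage differs, plus comparison usage differs, plus local variable names differ — yet all 27 inputs agree.
verdict: equivalent


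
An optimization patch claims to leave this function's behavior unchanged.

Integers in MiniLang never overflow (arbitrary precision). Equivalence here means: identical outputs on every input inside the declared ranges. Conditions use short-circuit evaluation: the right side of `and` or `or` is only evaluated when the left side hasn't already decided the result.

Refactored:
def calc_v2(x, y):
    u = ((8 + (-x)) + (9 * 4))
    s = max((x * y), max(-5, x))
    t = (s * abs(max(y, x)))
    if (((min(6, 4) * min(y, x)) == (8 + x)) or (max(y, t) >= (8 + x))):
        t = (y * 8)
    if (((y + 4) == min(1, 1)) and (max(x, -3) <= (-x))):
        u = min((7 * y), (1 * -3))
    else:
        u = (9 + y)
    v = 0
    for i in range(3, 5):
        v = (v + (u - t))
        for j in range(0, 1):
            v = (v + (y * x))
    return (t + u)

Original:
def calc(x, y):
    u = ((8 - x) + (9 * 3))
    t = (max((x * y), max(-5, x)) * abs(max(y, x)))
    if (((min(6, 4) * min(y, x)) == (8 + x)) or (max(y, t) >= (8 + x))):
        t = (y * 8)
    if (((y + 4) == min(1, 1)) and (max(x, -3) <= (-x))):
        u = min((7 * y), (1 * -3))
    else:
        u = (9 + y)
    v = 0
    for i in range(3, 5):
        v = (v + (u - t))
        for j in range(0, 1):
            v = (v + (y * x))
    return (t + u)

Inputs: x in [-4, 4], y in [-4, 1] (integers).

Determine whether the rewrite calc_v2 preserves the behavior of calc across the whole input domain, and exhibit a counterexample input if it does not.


The suspicious edit (`3` became `4`) never changes the result for any input inside the declared domain; all 54 inputs agree.
verdict: equivalent


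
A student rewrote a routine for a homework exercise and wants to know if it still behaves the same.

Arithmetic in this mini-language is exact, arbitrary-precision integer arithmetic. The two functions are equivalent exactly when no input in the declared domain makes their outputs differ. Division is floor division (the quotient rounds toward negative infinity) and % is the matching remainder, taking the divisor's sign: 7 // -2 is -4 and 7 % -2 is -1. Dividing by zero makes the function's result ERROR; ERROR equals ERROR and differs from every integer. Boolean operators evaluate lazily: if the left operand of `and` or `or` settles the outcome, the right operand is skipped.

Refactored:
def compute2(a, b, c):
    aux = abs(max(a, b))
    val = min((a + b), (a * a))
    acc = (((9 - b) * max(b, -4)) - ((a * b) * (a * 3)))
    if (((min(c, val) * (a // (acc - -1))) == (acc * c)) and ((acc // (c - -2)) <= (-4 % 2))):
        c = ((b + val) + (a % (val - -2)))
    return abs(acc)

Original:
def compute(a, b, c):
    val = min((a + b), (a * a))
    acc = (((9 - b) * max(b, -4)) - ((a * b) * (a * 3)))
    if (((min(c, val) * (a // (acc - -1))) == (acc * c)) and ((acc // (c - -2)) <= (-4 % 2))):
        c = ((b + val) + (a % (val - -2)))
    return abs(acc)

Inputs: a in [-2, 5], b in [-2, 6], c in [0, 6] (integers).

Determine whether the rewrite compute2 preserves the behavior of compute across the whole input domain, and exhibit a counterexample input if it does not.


Side by side, the visible changes include: local variable names differ; and min/max/abs usage differs; and statement counts differ.
Tracing a=1, b=5, c=2: compute: val := 1 | acc := 5 | (((min(c, val) * (a // (acc - -1))) == (acc * c)) and ((acc // (c - -2)) <= (-4 % 2))): false | result 5 | compute2: aux := 5 | val := 1 | acc := 5 | (((min(c, val) * (a // (acc - -1))) == (acc * c)) and ((acc // (c - -2)) <= (-4 % 2))): false | result 5 — matching result 5.
Across all 504 domain points the two functions coincide.
verdict: equivalent


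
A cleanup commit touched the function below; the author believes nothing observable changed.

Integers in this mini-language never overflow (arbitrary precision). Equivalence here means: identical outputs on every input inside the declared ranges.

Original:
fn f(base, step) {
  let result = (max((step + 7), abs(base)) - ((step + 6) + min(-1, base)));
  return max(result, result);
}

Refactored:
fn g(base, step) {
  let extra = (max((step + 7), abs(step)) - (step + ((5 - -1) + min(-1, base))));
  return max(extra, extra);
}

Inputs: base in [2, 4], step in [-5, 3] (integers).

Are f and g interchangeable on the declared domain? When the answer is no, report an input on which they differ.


Consider the input base=2, step=-5.
f: result := 2 | result 2
g: extra := 5 | result 5
2 vs 5 — the two versions disagree here.
verdict: not equivalent; witness: base=2, step=-5


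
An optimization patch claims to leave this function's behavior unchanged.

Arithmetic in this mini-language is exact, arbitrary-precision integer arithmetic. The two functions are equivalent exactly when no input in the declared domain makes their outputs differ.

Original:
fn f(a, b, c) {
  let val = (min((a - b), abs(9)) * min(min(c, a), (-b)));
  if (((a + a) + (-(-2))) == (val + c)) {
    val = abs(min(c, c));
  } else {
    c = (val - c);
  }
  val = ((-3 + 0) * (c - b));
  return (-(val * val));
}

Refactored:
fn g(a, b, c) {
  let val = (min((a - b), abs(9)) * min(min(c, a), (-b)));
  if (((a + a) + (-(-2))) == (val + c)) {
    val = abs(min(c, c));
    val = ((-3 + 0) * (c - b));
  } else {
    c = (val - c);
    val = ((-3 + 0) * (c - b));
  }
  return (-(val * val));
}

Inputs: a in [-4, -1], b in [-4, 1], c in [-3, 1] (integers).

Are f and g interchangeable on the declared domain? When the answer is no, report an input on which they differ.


Changes here: statement counts differ, constant usage differs, arithmetic usage differs; the full 120-point sweep finds no disagreement.
verdict: equivalent


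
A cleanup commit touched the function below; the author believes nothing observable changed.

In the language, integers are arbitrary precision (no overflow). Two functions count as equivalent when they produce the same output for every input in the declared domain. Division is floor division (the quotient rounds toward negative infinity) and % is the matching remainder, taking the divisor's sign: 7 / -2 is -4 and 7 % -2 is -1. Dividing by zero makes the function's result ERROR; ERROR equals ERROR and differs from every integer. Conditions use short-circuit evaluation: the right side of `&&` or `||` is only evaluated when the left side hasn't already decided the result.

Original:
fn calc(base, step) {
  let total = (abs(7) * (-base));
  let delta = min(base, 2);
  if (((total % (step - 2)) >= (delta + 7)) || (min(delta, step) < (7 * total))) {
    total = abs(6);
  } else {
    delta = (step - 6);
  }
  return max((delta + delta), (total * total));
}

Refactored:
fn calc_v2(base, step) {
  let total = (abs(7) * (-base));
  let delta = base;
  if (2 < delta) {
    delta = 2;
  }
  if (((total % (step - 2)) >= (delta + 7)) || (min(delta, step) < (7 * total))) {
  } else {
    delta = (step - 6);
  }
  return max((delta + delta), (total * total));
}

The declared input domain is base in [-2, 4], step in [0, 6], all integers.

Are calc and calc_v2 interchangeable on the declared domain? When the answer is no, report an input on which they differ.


Run the pair on base=-2, step=0.
calc: total=14, then delta=-2, then (((total % (step - 2)) >= (delta + 7)) || (min(delta, step) < (7 * total))) is true, then total=6, then returns 36
calc_v2: total=14, then delta=-2, then (2 < delta) is false, then (((total % (step - 2)) >= (delta + 7)) || (min(delta, step) < (7 * total))) is true, then returns 196
36 != 196, so the rewrite changes behavior.
verdict: not equivalent; witness: base=-2, step=0


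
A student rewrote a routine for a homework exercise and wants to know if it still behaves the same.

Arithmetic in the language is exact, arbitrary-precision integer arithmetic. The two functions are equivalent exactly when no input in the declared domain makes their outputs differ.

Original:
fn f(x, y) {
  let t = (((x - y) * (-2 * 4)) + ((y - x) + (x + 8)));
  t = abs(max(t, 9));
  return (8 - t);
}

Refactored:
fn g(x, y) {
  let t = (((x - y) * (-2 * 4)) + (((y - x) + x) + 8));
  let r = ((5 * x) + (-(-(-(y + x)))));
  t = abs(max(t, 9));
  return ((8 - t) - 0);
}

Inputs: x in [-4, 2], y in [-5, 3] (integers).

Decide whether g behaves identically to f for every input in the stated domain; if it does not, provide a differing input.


The two versions differ — the changes include arithmetic usage differs, local variable names differ, statement counts differ, constant usage differs.
Tracing x=-4, y=-2: f: t := 22 | t := 22 | result -14 | g: t := 22 | r := -14 | t := 22 | result -14 — matching result -14.
Every one of the 63 inputs gives matching results.
verdict: equivalent


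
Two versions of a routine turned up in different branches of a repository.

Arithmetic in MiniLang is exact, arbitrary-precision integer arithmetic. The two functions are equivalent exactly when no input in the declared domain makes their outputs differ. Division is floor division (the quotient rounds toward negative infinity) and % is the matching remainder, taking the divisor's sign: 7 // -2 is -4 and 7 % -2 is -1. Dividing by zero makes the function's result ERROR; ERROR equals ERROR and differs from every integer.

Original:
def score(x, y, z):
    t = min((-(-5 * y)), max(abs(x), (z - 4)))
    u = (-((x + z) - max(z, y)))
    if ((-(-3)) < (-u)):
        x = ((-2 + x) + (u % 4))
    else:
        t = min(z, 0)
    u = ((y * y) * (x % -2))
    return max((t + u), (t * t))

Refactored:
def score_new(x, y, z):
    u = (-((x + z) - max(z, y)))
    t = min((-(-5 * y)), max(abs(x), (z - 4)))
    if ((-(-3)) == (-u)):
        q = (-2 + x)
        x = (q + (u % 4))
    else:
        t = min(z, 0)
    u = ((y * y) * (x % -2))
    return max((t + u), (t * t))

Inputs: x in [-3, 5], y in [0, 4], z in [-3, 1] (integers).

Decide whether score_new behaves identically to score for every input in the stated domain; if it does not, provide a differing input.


On input x=3, y=1, z=1, score returns 0 while score_new returns 9.
verdict: not equivalent; witness: x=3, y=1, z=1


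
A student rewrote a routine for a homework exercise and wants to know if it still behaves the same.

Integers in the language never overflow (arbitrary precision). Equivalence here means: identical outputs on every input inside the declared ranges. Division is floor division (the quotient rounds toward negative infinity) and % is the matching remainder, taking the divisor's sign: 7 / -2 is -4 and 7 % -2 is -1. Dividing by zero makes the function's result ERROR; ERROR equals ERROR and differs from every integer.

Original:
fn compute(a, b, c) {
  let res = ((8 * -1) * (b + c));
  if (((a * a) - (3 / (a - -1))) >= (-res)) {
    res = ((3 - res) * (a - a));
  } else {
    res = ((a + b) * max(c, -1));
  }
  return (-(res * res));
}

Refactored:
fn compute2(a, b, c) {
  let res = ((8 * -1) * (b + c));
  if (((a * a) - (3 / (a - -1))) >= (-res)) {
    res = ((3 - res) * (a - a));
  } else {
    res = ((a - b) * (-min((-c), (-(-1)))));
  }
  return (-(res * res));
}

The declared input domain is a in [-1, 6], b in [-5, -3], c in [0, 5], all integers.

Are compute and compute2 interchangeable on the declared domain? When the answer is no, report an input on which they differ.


Input a=1, b=-4, c=5: -225 from compute versus -625 from compute2.
verdict: not equivalent; witness: a=1, b=-4, c=5


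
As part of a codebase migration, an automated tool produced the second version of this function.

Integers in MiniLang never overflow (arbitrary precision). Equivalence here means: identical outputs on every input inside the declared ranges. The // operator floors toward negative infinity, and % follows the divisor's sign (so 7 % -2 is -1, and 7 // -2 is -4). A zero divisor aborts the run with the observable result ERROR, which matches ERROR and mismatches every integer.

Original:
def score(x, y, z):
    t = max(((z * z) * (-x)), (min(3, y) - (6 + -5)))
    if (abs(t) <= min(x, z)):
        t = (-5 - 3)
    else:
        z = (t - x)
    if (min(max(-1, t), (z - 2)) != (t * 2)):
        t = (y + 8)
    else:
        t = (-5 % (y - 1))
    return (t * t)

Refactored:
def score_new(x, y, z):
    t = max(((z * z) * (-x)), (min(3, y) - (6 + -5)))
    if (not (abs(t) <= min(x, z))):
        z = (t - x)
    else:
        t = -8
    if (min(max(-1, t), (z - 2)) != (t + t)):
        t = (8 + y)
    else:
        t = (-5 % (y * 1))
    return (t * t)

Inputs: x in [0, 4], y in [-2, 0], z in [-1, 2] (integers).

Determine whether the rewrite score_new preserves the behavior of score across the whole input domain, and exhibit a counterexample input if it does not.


Run the pair on x=1, y=-2, z=2.
score: t=-3, then (abs(t) <= min(x, z)) is false, then z=-4, then (min(max(-1, t), (z - 2)) != (t * 2)) is false, then t=-2, then returns 4
score_new: t=-3, then (not (abs(t) <= min(x, z))) is true, then z=-4, then (min(max(-1, t), (z - 2)) != (t + t)) is false, then t=-1, then returns 1
4 and 1 differ, so these are not the same function on this domain.
verdict: not equivalent; witness: x=1, y=-2, z=2


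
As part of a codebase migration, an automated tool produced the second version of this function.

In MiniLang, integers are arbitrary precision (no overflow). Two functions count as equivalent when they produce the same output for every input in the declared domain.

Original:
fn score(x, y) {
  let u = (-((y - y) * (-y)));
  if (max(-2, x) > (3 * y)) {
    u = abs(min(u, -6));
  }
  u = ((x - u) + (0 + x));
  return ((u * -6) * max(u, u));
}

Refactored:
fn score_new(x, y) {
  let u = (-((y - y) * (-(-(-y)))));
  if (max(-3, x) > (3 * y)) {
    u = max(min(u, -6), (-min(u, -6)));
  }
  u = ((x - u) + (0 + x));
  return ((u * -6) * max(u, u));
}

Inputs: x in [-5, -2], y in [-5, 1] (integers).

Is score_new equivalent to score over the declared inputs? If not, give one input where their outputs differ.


Not equivalent: x=-5, y=-1 separates them (-1536 vs -600).
score: u=0, then (max(-2, x) > (3 * y)) is true, then u=6, then u=-16, then returns -1536
score_new: u=0, then (max(-3, x) > (3 * y)) is false, then u=-10, then returns -600
verdict: not equivalent; witness: x=-5, y=-1


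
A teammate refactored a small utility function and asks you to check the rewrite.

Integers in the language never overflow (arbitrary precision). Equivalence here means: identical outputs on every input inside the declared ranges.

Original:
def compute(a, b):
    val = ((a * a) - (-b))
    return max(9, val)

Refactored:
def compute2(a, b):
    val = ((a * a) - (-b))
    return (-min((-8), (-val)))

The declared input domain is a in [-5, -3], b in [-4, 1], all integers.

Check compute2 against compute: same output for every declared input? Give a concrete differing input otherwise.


Evaluate both at a=-3, b=-4.
compute: val := 5 | result 9
compute2: val := 5 | result 8
9 and 8 differ, so these are not the same function on this domain.
verdict: not equivalent; witness: a=-3, b=-4


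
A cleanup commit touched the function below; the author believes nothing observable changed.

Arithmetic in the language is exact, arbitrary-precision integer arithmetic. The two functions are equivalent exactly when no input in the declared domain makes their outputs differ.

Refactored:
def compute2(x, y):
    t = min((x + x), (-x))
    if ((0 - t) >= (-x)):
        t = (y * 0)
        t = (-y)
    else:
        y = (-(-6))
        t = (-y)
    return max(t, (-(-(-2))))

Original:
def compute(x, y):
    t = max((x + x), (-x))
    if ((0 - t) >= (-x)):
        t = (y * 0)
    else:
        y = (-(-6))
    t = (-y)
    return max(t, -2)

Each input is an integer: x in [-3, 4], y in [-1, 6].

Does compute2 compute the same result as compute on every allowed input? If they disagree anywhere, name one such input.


On input x=-3, y=-1, compute returns -2 while compute2 returns 1.
verdict: not equivalent; witness: x=-3, y=-1


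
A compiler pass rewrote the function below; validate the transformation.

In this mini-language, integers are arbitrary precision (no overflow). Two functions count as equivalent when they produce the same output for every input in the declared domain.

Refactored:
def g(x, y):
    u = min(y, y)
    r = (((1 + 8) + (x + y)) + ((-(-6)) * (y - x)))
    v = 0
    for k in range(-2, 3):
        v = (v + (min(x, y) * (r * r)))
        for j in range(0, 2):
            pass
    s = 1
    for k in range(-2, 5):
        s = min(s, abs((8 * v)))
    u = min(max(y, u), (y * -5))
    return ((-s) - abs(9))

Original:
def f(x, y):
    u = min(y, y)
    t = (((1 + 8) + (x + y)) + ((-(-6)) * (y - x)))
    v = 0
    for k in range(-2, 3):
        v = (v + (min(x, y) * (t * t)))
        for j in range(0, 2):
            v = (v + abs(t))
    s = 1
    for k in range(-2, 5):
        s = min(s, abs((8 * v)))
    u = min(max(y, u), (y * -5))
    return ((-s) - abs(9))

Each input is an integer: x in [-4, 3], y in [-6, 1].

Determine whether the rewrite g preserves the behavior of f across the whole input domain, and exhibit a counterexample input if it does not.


Take x=0, y=-1.
f: u = -1; t = 2; v = 0; [k=-2]; v = -4; [j=0]; v = -2; [j=1]; v = 0; [k=-1]; v = -4; [j=0]; v = -2; [j=1]; v = 0; [k=0]; v = -4; [j=0]; v = -2; [j=1]; v = 0; [k=1]; v = -4; [j=0]; v = -2; [j=1]; v = 0; [k=2]; v = -4; [j=0]; v = -2; [j=1]; v = 0; s = 1; [k=-2]; s = 0; [k=-1]; s = 0; [k=0]; s = 0; [k=1]; s = 0; [k=2]; s = 0; [k=3]; s = 0; [k=4]; s = 0; u = -1; return -9
g: u = -1; r = 2; v = 0; [k=-2]; v = -4; [j=0]; [j=1]; [k=-1]; v = -8; [j=0]; [j=1]; [k=0]; v = -12; [j=0]; [j=1]; [k=1]; v = -16; [j=0]; [j=1]; [k=2]; v = -20; [j=0]; [j=1]; s = 1; [k=-2]; s = 1; [k=-1]; s = 1; [k=0]; s = 1; [k=1]; s = 1; [k=2]; s = 1; [k=3]; s = 1; [k=4]; s = 1; u = -1; return -10
-9 vs -10 — the two versions disagree here.
verdict: not equivalent; witness: x=0, y=-1


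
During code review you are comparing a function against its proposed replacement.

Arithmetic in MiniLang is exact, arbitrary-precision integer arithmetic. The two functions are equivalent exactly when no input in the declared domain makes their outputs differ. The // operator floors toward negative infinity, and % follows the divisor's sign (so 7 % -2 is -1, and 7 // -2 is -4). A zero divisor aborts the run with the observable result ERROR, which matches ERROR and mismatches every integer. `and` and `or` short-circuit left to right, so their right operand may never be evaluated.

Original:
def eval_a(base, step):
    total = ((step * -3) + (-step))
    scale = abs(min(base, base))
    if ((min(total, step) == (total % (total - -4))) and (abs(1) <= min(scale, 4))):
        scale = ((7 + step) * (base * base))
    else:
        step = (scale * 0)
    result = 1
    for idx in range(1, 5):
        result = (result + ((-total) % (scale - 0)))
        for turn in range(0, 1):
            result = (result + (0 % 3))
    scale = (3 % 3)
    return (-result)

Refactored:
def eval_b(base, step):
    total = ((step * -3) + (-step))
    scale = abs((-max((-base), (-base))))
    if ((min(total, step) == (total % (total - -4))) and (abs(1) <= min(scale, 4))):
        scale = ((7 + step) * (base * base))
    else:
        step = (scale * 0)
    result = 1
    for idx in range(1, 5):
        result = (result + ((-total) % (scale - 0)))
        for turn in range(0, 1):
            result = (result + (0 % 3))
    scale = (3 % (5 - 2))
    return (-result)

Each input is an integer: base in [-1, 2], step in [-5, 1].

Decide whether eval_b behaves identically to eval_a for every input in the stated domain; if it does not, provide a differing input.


Equivalent — the differences include constant usage differs; min/max/abs usage differs; arithmetic usage differs, yet no declared input distinguishes the two.
As a probe, take base=0, step=-4: eval_a runs total=16, then scale=0, then ((min(total, step) == (total % (total - -4))) and (abs(1) <= min(scale, 4))) is false, then step=0, then result=1, then (idx=1), then a zero divisor aborts: ERROR; eval_b runs total=16, then scale=0, then ((min(total, step) == (total % (total - -4))) and (abs(1) <= min(scale, 4))) is false, then step=0, then result=1, then (idx=1), then a zero divisor aborts: ERROR; both end at ERROR.
An exhaustive pass over the 28 declared inputs shows identical outputs.
verdict: equivalent
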